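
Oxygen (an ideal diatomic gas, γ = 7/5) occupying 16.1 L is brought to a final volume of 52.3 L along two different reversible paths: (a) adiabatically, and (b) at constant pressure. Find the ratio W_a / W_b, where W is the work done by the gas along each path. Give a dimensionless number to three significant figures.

Path (a) adiabatic: W = P₁V₁(1 − (V₁/V₂)^(γ−1))/(γ−1) → W_a/(P₁V₁) = 0.9395.
Path (b) isobaric: W = P₁(V₂ − V₁) → W_b/(P₁V₁) = 2.248.
W_a / W_b = 0.9395 / 2.248 = 0.4178.

W_a / W_b ≈ 0.418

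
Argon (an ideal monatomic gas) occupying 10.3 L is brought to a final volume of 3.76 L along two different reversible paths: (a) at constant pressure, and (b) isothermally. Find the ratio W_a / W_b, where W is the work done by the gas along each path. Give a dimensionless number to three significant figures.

Path (a) isobaric: W = P₁(V₂ − V₁) → W_a/(P₁V₁) = -0.635.
Path (b) isothermal: W = P₁V₁ ln(V₂/V₁) → W_b/(P₁V₁) = -1.008.
W_a / W_b = -0.635 / -1.008 = 0.6301.

W_a / W_b ≈ 0.630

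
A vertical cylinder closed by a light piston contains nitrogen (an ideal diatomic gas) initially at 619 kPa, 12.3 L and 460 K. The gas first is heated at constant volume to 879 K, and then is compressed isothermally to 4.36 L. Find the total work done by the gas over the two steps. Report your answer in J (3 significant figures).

Step 1 (isochoric): W = 0 (constant volume).
After step 1: P = 1183 kPa (V unchanged).
Step 2 (isothermal): W = P₁V₁ ln(V₂/V₁) = (14549) ln(4.36/12.3) = -15089 J.
W_total = 0 − 15089 = -15089 J.

W_total ≈ -15100 J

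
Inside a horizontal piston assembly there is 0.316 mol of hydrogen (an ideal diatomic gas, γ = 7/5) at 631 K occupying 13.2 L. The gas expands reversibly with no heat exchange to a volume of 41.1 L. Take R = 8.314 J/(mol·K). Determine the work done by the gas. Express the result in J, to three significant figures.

Adiabatic: TV^(γ−1) = const with γ = 7/5.
T₂ = T₁ (V₁/V₂)^(γ−1) = 631 × (13.2/41.1)^0.4 = 631 × 0.6349 = 400.6 K.
W_by = nCᵥ(T₁ − T₂) = (0.316)(20.79)(631 − 400.6) = 1513 J.

W ≈ 1510 J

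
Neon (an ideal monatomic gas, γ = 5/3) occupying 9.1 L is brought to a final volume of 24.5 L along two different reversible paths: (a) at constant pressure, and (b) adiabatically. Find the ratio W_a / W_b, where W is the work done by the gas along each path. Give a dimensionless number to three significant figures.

Path (a) isobaric: W = P₁(V₂ − V₁) → W_a/(P₁V₁) = 1.692.
Path (b) adiabatic: W = P₁V₁(1 − (V₁/V₂)^(γ−1))/(γ−1) → W_b/(P₁V₁) = 0.7249.
W_a / W_b = 1.692 / 0.7249 = 2.334.

W_a / W_b ≈ 2.33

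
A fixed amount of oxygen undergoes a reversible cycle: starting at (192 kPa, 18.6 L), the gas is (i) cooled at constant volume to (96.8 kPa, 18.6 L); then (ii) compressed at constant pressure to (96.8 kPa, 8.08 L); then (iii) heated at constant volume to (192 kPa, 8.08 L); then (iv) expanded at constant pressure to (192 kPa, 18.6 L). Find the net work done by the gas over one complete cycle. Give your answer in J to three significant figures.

W_net ≈ 1000 J

Constant-volume legs do no work.
W(ii) = (96.8)(8.08 − 18.6) = -1018 J; W(iv) = (192)(18.6 − 8.08) = 2020 J.
W_net = -1018 + 2020 = 1002 J (the clockwise enclosed area).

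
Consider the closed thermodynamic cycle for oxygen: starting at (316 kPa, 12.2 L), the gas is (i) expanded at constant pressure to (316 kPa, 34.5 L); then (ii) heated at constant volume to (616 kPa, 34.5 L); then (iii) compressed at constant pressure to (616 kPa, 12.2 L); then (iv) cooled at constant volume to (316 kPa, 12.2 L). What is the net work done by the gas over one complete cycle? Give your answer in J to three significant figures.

W_net ≈ -6690 J

Constant-volume legs do no work.
W(i) = (316)(34.5 − 12.2) = 7047 J; W(iii) = (616)(12.2 − 34.5) = -13737 J.
W_net = 7047 − 13737 = -6690 J (the counter-clockwise enclosed area).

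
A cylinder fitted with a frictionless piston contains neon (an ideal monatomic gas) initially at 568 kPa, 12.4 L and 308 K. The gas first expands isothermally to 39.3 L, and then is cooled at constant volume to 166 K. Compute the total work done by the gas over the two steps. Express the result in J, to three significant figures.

Step 1 (isothermal): W = P₁V₁ ln(V₂/V₁) = (7043) ln(39.3/12.4) = 8125 J.
Step 2 (isochoric): W = 0 (constant volume).
W_total = 8125 + 0 = 8125 J.

W_total ≈ 8120 J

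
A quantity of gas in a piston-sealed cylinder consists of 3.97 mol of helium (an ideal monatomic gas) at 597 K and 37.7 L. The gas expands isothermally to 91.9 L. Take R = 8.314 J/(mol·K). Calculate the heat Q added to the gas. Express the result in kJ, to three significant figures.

Q ≈ 17.6 kJ

Isothermal ⇒ ΔU = 0, so Q = W = nRT ln(V₂/V₁).
Q = (3.97)(8.314)(597) ln(91.9/37.7) = 19705 × 0.891 = 17558 J.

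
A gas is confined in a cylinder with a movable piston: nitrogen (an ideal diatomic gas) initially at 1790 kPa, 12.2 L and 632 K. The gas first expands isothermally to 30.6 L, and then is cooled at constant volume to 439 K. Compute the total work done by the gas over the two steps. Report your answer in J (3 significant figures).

W_total ≈ 20100 J

Step 1 (isothermal): W = P₁V₁ ln(V₂/V₁) = (21838) ln(30.6/12.2) = 20081 J.
Step 2 (isochoric): W = 0 (constant volume).
W_total = 20081 + 0 = 20081 J.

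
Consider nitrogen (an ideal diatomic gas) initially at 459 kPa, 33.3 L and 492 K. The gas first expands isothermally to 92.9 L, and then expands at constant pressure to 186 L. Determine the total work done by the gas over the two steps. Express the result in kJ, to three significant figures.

W_total ≈ 31.0 kJ

Step 1 (isothermal): W = P₁V₁ ln(V₂/V₁) = (15285) ln(92.9/33.3) = 15682 J.
After step 1: P = 164.5 kPa, V = 92.9 L, T = 492 K.
Step 2 (isobaric): W = PΔV = (164.5 kPa)(186 − 92.9 L) = 15318 J.
W_total = 15682 + 15318 = 30999 J.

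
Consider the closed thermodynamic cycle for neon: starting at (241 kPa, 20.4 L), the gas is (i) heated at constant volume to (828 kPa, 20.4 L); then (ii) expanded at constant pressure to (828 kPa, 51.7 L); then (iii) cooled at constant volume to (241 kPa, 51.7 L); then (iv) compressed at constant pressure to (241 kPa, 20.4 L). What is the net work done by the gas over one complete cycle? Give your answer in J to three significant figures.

W_net ≈ 18400 J

Constant-volume legs do no work.
W(ii) = (828)(51.7 − 20.4) = 25916 J; W(iv) = (241)(20.4 − 51.7) = -7543 J.
W_net = 25916 − 7543 = 18373 J (the clockwise enclosed area).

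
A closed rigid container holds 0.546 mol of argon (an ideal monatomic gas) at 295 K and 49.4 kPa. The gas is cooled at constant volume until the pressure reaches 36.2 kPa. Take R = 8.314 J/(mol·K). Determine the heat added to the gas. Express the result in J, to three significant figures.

Q ≈ -537 J

Constant volume ⇒ W = 0, so Q = ΔU = nCᵥΔT with Cᵥ = 3R/2 = 12.47 J/(mol·K).
At constant V, T₂/T₁ = P₂/P₁ ⇒ ΔT = T₁(P₂/P₁ − 1) = 295·(36.2/49.4 − 1) = -78.83 K.
ΔU = (0.546)(12.47)(-78.83) = -536.7 J.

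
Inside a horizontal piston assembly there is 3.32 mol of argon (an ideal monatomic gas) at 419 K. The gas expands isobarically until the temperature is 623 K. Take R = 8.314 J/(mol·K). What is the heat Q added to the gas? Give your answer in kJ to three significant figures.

Q ≈ 14.1 kJ

Isobaric: W = nRΔT = (3.32)(8.314)(204) = 5631 J.
ΔU = nCᵥΔT with Cᵥ = 3R/2: ΔU = (3.32)(12.47)(204) = 8446 J.
Q = ΔU + W = 8446 + 5631 = 14077 J.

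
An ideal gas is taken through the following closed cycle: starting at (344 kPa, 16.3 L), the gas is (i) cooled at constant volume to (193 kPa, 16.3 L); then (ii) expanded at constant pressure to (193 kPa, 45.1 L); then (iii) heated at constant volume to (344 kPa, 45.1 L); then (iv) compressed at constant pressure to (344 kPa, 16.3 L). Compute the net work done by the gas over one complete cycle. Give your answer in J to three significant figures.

Constant-volume legs do no work.
W(ii) = (193)(45.1 − 16.3) = 5558 J; W(iv) = (344)(16.3 − 45.1) = -9907 J.
W_net = 5558 − 9907 = -4349 J (the counter-clockwise enclosed area).

W_net ≈ -4350 J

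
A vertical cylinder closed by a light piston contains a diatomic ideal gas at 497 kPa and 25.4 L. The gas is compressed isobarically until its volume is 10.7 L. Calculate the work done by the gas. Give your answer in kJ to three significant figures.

W ≈ -7.31 kJ

Isobaric: W = P ΔV.
W = (497 kPa)(10.7 − 25.4 L) = (497)(-14.7) = -7306 J.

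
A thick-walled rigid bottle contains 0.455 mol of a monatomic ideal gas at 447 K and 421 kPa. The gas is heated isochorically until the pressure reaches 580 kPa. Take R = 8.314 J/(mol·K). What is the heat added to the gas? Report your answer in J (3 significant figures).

Q ≈ 958 J

Constant volume ⇒ W = 0, so Q = ΔU = nCᵥΔT with Cᵥ = 3R/2 = 12.47 J/(mol·K).
At constant V, T₂/T₁ = P₂/P₁ ⇒ ΔT = T₁(P₂/P₁ − 1) = 447·(580/421 − 1) = 168.8 K.
ΔU = (0.455)(12.47)(168.8) = 957.9 J.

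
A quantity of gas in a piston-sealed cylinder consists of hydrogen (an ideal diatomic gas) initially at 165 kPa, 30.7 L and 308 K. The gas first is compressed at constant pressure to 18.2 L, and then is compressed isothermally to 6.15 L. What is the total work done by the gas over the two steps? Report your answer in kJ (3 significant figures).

W_total ≈ -5.32 kJ

Step 1 (isobaric): W = PΔV = (165 kPa)(18.2 − 30.7 L) = -2062 J.
After step 1: P = 165 kPa, V = 18.2 L, T = 182.6 K.
Step 2 (isothermal): W = P₁V₁ ln(V₂/V₁) = (3003) ln(6.15/18.2) = -3258 J.
W_total = -2062 − 3258 = -5321 J.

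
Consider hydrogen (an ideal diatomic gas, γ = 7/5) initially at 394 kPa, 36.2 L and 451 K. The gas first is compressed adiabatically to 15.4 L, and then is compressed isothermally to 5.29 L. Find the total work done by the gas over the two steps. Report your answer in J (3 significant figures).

Step 1 (adiabatic): W = (P₁V₁ − P₂V₂)/(γ−1) = (14263 − 20076)/0.4 = -14533 J.
After step 1: P = 1304 kPa, V = 15.4 L, T = 634.8 K.
Step 2 (isothermal): W = P₁V₁ ln(V₂/V₁) = (20076) ln(5.29/15.4) = -21452 J.
W_total = -14533 − 21452 = -35986 J.

W_total ≈ -36000 J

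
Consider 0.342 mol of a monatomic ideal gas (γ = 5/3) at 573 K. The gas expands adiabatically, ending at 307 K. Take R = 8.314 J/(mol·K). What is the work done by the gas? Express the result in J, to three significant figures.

Adiabatic ⇒ Q = 0, so W_by = −ΔU = nCᵥ(T₁ − T₂).
Cᵥ = 3R/2 = 12.47 J/(mol·K).
W = (0.342)(12.47)(573 − 307) = 1135 J.

W ≈ 1130 J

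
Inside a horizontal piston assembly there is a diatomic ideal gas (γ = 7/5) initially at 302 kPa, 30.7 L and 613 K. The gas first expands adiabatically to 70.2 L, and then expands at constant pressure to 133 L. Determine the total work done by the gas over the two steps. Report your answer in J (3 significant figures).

Step 1 (adiabatic): W = (P₁V₁ − P₂V₂)/(γ−1) = (9271 − 6660)/0.4 = 6529 J.
After step 1: P = 94.87 kPa, V = 70.2 L, T = 440.3 K.
Step 2 (isobaric): W = PΔV = (94.87 kPa)(133 − 70.2 L) = 5958 J.
W_total = 6529 + 5958 = 12487 J.

W_total ≈ 12500 J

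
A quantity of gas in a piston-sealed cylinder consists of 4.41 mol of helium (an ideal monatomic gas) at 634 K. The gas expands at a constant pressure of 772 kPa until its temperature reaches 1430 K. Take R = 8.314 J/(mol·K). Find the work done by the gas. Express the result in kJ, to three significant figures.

W ≈ 29.2 kJ

Isobaric: W = P ΔV = nR ΔT.
W = (4.41)(8.314)(1430 − 634) = 29185 J.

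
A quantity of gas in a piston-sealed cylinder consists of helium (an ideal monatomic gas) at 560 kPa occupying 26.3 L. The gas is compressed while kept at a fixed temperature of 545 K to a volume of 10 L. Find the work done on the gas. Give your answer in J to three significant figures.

Isothermal: W = nRT ln(V₂/V₁) = P₁V₁ ln(V₂/V₁).
P₁V₁ = (560 kPa)(26.3 L) = 14728 J.
W = 14728 × ln(10/26.3) = 14728 × -0.967
W_by_gas = -14242 J; work on gas = −W_by = 14242 J.

W ≈ 14200 J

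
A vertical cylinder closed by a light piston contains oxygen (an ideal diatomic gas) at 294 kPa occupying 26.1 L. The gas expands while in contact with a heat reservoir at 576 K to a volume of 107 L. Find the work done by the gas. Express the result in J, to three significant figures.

Isothermal: W = nRT ln(V₂/V₁) = P₁V₁ ln(V₂/V₁).
P₁V₁ = (294 kPa)(26.1 L) = 7673 J.
W = 7673 × ln(107/26.1) = 7673 × 1.411
W_by_gas = 10826 J.

W ≈ 10800 J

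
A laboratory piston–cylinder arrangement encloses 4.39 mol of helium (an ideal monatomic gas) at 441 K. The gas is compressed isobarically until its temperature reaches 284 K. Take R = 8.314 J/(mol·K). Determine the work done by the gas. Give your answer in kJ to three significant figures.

Isobaric: W = P ΔV = nR ΔT.
W = (4.39)(8.314)(284 − 441) = -5730 J.

W ≈ -5.73 kJ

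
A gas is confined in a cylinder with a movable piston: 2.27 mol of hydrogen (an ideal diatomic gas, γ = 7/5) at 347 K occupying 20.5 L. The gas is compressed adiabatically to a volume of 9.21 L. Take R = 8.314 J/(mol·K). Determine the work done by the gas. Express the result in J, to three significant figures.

W ≈ -6180 J

Adiabatic: TV^(γ−1) = const with γ = 7/5.
T₂ = T₁ (V₁/V₂)^(γ−1) = 347 × (20.5/9.21)^0.4 = 347 × 1.377 = 477.9 K.
W_by = nCᵥ(T₁ − T₂) = (2.27)(20.79)(347 − 477.9) = -6176 J.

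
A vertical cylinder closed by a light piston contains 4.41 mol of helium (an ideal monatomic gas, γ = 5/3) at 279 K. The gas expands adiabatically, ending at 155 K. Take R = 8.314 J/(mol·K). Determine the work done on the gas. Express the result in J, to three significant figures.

W ≈ -6820 J

Adiabatic ⇒ Q = 0, so W_by = −ΔU = nCᵥ(T₁ − T₂).
Cᵥ = 3R/2 = 12.47 J/(mol·K).
W = (4.41)(12.47)(279 − 155) = 6820 J.
Work on gas = −W_by = -6820 J.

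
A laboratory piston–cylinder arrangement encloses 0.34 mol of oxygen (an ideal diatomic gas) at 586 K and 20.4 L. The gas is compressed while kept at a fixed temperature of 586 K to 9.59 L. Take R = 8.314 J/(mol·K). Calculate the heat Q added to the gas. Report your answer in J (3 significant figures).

Isothermal ⇒ ΔU = 0, so Q = W = nRT ln(V₂/V₁).
Q = (0.34)(8.314)(586) ln(9.59/20.4) = 1656 × -0.7548 = -1250 J.

Q ≈ -1250 J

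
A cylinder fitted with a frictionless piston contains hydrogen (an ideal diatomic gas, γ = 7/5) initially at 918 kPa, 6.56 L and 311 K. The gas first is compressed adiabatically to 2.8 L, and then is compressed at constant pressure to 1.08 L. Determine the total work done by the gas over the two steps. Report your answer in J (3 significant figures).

W_total ≈ -11300 J

Step 1 (adiabatic): W = (P₁V₁ − P₂V₂)/(γ−1) = (6022 − 8465)/0.4 = -6108 J.
After step 1: P = 3023 kPa, V = 2.8 L, T = 437.2 K.
Step 2 (isobaric): W = PΔV = (3023 kPa)(1.08 − 2.8 L) = -5200 J.
W_total = -6108 − 5200 = -11308 J.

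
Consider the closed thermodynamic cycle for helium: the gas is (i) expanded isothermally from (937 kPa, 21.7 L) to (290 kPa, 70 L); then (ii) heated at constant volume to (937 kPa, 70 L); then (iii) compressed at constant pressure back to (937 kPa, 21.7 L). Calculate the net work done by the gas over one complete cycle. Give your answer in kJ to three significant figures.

W_net ≈ -21.4 kJ

Leg (i): W = PᵢVᵢ ln(V_f/Vᵢ) = (20333) ln(70/21.7) = 23814 J.
Leg (ii): W = 0.
Leg (iii): W = PΔV = (937)(21.7 − 70) = -45257 J.
W_net = 23814 − 45257 = -21444 J.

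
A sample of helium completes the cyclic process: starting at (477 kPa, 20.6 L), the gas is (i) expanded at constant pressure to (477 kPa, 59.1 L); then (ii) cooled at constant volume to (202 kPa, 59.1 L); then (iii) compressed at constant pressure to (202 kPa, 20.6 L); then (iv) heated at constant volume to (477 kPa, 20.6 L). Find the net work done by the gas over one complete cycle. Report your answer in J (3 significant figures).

Constant-volume legs do no work.
W(i) = (477)(59.1 − 20.6) = 18364 J; W(iii) = (202)(20.6 − 59.1) = -7777 J.
W_net = 18364 − 7777 = 10588 J (the clockwise enclosed area).

W_net ≈ 10600 J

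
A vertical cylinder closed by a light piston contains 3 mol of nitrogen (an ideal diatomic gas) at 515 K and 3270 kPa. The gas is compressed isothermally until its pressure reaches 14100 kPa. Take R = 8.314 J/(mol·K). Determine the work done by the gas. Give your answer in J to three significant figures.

W ≈ -18800 J

Isothermal process: W = nRT ln(V₂/V₁) = nRT ln(P₁/P₂).
W = (3)(8.314)(515) × ln(3270/14100)
  = 12845 × ln(0.2319) = 12845 × -1.461
W_by_gas = -18772 J.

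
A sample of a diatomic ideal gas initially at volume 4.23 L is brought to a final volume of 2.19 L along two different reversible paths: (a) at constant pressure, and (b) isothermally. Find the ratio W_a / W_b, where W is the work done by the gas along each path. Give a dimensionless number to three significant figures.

W_a / W_b ≈ 0.733

Path (a) isobaric: W = P₁(V₂ − V₁) → W_a/(P₁V₁) = -0.4823.
Path (b) isothermal: W = P₁V₁ ln(V₂/V₁) → W_b/(P₁V₁) = -0.6583.
W_a / W_b = -0.4823 / -0.6583 = 0.7326.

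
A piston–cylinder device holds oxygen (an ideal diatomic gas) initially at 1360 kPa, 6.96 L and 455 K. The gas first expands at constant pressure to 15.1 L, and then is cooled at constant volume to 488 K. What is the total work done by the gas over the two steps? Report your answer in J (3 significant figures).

W_total ≈ 11100 J

Step 1 (isobaric): W = PΔV = (1360 kPa)(15.1 − 6.96 L) = 11070 J.
Step 2 (isochoric): W = 0 (constant volume).
W_total = 11070 + 0 = 11070 J.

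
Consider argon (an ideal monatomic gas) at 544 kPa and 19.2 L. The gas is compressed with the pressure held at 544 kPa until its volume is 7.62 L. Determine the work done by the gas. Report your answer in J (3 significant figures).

Isobaric: W = P ΔV.
W = (544 kPa)(7.62 − 19.2 L) = (544)(-11.58) = -6300 J.

W ≈ -6300 J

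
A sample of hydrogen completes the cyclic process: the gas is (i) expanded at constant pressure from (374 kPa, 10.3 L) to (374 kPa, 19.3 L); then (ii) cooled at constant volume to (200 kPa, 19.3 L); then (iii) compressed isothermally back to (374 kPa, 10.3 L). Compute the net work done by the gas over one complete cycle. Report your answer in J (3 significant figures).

W_net ≈ 942 J

Leg (i): W = PΔV = (374)(19.3 − 10.3) = 3366 J.
Leg (ii): W = 0.
Leg (iii): W = PᵢVᵢ ln(V_f/Vᵢ) = (3860) ln(10.3/19.3) = -2424 J.
W_net = 3366 − 2424 = 942.1 J.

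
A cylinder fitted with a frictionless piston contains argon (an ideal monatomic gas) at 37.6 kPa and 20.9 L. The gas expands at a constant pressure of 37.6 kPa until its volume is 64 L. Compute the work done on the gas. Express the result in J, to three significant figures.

Isobaric: W = P ΔV.
W = (37.6 kPa)(64 − 20.9 L) = (37.6)(43.1) = 1621 J.
Work on gas = −W_by = -1621 J.

W ≈ -1620 J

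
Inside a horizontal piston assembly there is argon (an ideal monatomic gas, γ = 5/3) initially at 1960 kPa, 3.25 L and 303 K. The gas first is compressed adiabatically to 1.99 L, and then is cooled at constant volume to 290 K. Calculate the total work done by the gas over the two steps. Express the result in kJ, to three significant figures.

W_total ≈ -3.70 kJ

Step 1 (adiabatic): W = (P₁V₁ − P₂V₂)/(γ−1) = (6370 − 8834)/0.667 = -3696 J.
Step 2 (isochoric): W = 0 (constant volume).
W_total = -3696 + 0 = -3696 J.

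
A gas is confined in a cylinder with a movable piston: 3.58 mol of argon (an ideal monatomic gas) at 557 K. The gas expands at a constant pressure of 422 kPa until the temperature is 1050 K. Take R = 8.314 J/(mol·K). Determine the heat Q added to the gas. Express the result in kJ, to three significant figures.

Q ≈ 36.7 kJ

Isobaric: W = nRΔT = (3.58)(8.314)(493) = 14674 J.
ΔU = nCᵥΔT with Cᵥ = 3R/2: ΔU = (3.58)(12.47)(493) = 22011 J.
Q = ΔU + W = 22011 + 14674 = 36684 J.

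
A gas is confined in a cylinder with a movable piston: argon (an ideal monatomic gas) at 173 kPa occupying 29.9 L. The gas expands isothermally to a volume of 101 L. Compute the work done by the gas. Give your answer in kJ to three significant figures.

W ≈ 6.30 kJ

Isothermal: W = nRT ln(V₂/V₁) = P₁V₁ ln(V₂/V₁).
P₁V₁ = (173 kPa)(29.9 L) = 5173 J.
W = 5173 × ln(101/29.9) = 5173 × 1.217
W_by_gas = 6297 J.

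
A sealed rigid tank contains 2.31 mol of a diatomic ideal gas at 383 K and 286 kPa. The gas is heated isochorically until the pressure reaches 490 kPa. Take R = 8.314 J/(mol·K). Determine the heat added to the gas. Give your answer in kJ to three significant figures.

Constant volume ⇒ W = 0, so Q = ΔU = nCᵥΔT with Cᵥ = 5R/2 = 20.79 J/(mol·K).
At constant V, T₂/T₁ = P₂/P₁ ⇒ ΔT = T₁(P₂/P₁ − 1) = 383·(490/286 − 1) = 273.2 K.
ΔU = (2.31)(20.79)(273.2) = 13117 J.

Q ≈ 13.1 kJ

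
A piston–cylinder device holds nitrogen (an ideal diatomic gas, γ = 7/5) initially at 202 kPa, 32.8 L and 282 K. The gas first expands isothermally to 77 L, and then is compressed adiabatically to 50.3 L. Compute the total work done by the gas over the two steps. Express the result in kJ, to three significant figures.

Step 1 (isothermal): W = P₁V₁ ln(V₂/V₁) = (6626) ln(77/32.8) = 5654 J.
After step 1: P = 86.05 kPa, V = 77 L, T = 282 K.
Step 2 (adiabatic): W = (P₁V₁ − P₂V₂)/(γ−1) = (6626 − 7856)/0.4 = -3076 J.
W_total = 5654 − 3076 = 2578 J.

W_total ≈ 2.58 kJ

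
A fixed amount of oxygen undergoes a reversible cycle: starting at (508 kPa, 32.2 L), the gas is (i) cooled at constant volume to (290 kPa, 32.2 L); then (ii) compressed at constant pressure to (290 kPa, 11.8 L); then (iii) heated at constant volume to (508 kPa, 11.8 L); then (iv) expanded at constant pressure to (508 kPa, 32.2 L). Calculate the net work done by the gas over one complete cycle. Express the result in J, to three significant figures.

Constant-volume legs do no work.
W(ii) = (290)(11.8 − 32.2) = -5916 J; W(iv) = (508)(32.2 − 11.8) = 10363 J.
W_net = -5916 + 10363 = 4447 J (the clockwise enclosed area).

W_net ≈ 4450 J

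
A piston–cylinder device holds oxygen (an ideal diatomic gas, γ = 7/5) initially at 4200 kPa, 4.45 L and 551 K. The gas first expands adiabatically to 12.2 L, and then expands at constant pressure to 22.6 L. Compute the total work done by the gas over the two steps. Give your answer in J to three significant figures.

W_total ≈ 26200 J

Step 1 (adiabatic): W = (P₁V₁ − P₂V₂)/(γ−1) = (18690 − 12486)/0.4 = 15511 J.
After step 1: P = 1023 kPa, V = 12.2 L, T = 368.1 K.
Step 2 (isobaric): W = PΔV = (1023 kPa)(22.6 − 12.2 L) = 10643 J.
W_total = 15511 + 10643 = 26154 J.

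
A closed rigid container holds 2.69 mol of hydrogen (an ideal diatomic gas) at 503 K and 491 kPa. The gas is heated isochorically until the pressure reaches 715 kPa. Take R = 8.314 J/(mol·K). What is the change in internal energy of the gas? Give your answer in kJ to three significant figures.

ΔU ≈ 12.8 kJ

Constant volume ⇒ W = 0, so Q = ΔU = nCᵥΔT with Cᵥ = 5R/2 = 20.79 J/(mol·K).
At constant V, T₂/T₁ = P₂/P₁ ⇒ ΔT = T₁(P₂/P₁ − 1) = 503·(715/491 − 1) = 229.5 K.
ΔU = (2.69)(20.79)(229.5) = 12830 J.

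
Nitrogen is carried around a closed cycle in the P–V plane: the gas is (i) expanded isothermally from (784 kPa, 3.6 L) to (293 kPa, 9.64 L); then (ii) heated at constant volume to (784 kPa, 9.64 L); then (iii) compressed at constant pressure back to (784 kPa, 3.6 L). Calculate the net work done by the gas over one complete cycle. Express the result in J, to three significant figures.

Leg (i): W = PᵢVᵢ ln(V_f/Vᵢ) = (2822) ln(9.64/3.6) = 2780 J.
Leg (ii): W = 0.
Leg (iii): W = PΔV = (784)(3.6 − 9.64) = -4735 J.
W_net = 2780 − 4735 = -1955 J.

W_net ≈ -1960 J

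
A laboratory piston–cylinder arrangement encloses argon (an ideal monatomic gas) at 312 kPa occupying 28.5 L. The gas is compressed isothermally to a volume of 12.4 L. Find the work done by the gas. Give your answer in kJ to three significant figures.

Isothermal: W = nRT ln(V₂/V₁) = P₁V₁ ln(V₂/V₁).
P₁V₁ = (312 kPa)(28.5 L) = 8892 J.
W = 8892 × ln(12.4/28.5) = 8892 × -0.8322
W_by_gas = -7400 J.

W ≈ -7.40 kJ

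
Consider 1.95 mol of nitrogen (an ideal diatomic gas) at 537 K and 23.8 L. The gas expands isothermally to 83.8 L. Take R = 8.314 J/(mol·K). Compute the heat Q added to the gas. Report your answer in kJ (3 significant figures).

Q ≈ 11.0 kJ

Isothermal ⇒ ΔU = 0, so Q = W = nRT ln(V₂/V₁).
Q = (1.95)(8.314)(537) ln(83.8/23.8) = 8706 × 1.259 = 10959 J.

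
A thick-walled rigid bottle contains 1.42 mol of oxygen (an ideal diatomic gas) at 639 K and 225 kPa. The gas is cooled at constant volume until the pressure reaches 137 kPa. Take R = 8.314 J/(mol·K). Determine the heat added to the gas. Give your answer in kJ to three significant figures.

Constant volume ⇒ W = 0, so Q = ΔU = nCᵥΔT with Cᵥ = 5R/2 = 20.79 J/(mol·K).
At constant V, T₂/T₁ = P₂/P₁ ⇒ ΔT = T₁(P₂/P₁ − 1) = 639·(137/225 − 1) = -249.9 K.
ΔU = (1.42)(20.79)(-249.9) = -7376 J.

Q ≈ -7.38 kJ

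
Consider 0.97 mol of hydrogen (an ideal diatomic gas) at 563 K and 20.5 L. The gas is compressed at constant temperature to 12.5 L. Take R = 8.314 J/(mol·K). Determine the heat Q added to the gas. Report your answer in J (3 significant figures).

Q ≈ -2250 J

Isothermal ⇒ ΔU = 0, so Q = W = nRT ln(V₂/V₁).
Q = (0.97)(8.314)(563) ln(12.5/20.5) = 4540 × -0.4947 = -2246 J.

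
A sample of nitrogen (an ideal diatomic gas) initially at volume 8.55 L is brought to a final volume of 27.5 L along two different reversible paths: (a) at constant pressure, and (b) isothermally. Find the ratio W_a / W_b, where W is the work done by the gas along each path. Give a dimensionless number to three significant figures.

Path (a) isobaric: W = P₁(V₂ − V₁) → W_a/(P₁V₁) = 2.216.
Path (b) isothermal: W = P₁V₁ ln(V₂/V₁) → W_b/(P₁V₁) = 1.168.
W_a / W_b = 2.216 / 1.168 = 1.897.

W_a / W_b ≈ 1.90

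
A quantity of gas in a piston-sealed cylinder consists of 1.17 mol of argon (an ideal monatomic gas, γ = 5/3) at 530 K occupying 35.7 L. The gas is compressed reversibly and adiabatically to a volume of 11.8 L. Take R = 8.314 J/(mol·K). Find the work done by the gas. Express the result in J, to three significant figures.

W ≈ -8440 J

Adiabatic: TV^(γ−1) = const with γ = 5/3.
T₂ = T₁ (V₁/V₂)^(γ−1) = 530 × (35.7/11.8)^0.667 = 530 × 2.092 = 1109 K.
W_by = nCᵥ(T₁ − T₂) = (1.17)(12.47)(530 − 1109) = -8443 J.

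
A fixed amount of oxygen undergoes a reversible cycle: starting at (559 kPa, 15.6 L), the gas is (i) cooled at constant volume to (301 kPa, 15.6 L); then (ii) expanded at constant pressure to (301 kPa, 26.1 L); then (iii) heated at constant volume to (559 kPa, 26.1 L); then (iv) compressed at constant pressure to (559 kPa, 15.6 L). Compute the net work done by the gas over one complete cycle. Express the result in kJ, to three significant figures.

W_net ≈ -2.71 kJ

Constant-volume legs do no work.
W(ii) = (301)(26.1 − 15.6) = 3161 J; W(iv) = (559)(15.6 − 26.1) = -5870 J.
W_net = 3161 − 5870 = -2709 J (the counter-clockwise enclosed area).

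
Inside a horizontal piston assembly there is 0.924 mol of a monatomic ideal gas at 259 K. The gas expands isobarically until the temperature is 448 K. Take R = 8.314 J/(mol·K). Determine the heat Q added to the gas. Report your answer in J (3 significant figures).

Q ≈ 3630 J

Isobaric: W = nRΔT = (0.924)(8.314)(189) = 1452 J.
ΔU = nCᵥΔT with Cᵥ = 3R/2: ΔU = (0.924)(12.47)(189) = 2178 J.
Q = ΔU + W = 2178 + 1452 = 3630 J.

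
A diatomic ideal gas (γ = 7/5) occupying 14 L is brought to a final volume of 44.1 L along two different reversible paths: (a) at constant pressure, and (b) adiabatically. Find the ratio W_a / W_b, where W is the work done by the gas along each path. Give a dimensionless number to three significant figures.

W_a / W_b ≈ 2.34

Path (a) isobaric: W = P₁(V₂ − V₁) → W_a/(P₁V₁) = 2.15.
Path (b) adiabatic: W = P₁V₁(1 − (V₁/V₂)^(γ−1))/(γ−1) → W_b/(P₁V₁) = 0.9202.
W_a / W_b = 2.15 / 0.9202 = 2.337.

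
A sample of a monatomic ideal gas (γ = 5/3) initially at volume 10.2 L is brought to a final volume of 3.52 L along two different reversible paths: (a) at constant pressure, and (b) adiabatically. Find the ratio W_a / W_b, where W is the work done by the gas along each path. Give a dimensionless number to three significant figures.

W_a / W_b ≈ 0.423

Path (a) isobaric: W = P₁(V₂ − V₁) → W_a/(P₁V₁) = -0.6549.
Path (b) adiabatic: W = P₁V₁(1 − (V₁/V₂)^(γ−1))/(γ−1) → W_b/(P₁V₁) = -1.549.
W_a / W_b = -0.6549 / -1.549 = 0.4228.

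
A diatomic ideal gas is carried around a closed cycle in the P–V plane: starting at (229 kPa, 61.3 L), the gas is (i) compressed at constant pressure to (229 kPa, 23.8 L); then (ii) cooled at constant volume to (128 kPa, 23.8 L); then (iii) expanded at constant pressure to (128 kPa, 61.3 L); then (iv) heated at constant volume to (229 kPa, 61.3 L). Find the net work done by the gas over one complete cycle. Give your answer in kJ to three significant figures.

Constant-volume legs do no work.
W(i) = (229)(23.8 − 61.3) = -8588 J; W(iii) = (128)(61.3 − 23.8) = 4800 J.
W_net = -8588 + 4800 = -3788 J (the counter-clockwise enclosed area).

W_net ≈ -3.79 kJ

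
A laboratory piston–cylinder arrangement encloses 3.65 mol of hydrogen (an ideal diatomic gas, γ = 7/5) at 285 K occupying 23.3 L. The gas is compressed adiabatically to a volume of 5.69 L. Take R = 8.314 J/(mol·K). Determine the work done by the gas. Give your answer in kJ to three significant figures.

W ≈ -16.4 kJ

Adiabatic: TV^(γ−1) = const with γ = 7/5.
T₂ = T₁ (V₁/V₂)^(γ−1) = 285 × (23.3/5.69)^0.4 = 285 × 1.758 = 500.9 K.
W_by = nCᵥ(T₁ − T₂) = (3.65)(20.79)(285 − 500.9) = -16379 J.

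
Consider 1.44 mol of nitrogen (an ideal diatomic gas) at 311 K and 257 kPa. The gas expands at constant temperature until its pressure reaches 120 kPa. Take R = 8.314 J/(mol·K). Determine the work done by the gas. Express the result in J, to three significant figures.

W ≈ 2840 J

Isothermal process: W = nRT ln(V₂/V₁) = nRT ln(P₁/P₂).
W = (1.44)(8.314)(311) × ln(257/120)
  = 3723 × ln(2.142) = 3723 × 0.7616
W_by_gas = 2836 J.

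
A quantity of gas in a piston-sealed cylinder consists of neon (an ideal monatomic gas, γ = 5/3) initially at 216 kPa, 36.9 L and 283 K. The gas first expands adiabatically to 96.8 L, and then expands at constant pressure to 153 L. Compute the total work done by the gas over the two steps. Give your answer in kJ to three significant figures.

Step 1 (adiabatic): W = (P₁V₁ − P₂V₂)/(γ−1) = (7970 − 4190)/0.667 = 5670 J.
After step 1: P = 43.29 kPa, V = 96.8 L, T = 148.8 K.
Step 2 (isobaric): W = PΔV = (43.29 kPa)(153 − 96.8 L) = 2433 J.
W_total = 5670 + 2433 = 8103 J.

W_total ≈ 8.10 kJ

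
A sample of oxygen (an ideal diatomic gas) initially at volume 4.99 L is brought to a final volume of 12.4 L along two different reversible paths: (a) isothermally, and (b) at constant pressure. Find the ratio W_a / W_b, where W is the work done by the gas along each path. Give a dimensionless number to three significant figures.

Path (a) isothermal: W = P₁V₁ ln(V₂/V₁) → W_a/(P₁V₁) = 0.9103.
Path (b) isobaric: W = P₁(V₂ − V₁) → W_b/(P₁V₁) = 1.485.
W_a / W_b = 0.9103 / 1.485 = 0.613.

W_a / W_b ≈ 0.613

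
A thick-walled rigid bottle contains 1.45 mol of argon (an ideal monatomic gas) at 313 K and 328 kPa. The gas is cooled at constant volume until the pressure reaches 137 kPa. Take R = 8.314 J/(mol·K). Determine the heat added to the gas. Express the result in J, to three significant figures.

Constant volume ⇒ W = 0, so Q = ΔU = nCᵥΔT with Cᵥ = 3R/2 = 12.47 J/(mol·K).
At constant V, T₂/T₁ = P₂/P₁ ⇒ ΔT = T₁(P₂/P₁ − 1) = 313·(137/328 − 1) = -182.3 K.
ΔU = (1.45)(12.47)(-182.3) = -3296 J.

Q ≈ -3300 J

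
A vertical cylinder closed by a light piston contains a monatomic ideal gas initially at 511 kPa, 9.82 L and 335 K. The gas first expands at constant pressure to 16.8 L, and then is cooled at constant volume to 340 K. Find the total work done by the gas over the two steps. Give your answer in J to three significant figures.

W_total ≈ 3570 J

Step 1 (isobaric): W = PΔV = (511 kPa)(16.8 − 9.82 L) = 3567 J.
Step 2 (isochoric): W = 0 (constant volume).
W_total = 3567 + 0 = 3567 J.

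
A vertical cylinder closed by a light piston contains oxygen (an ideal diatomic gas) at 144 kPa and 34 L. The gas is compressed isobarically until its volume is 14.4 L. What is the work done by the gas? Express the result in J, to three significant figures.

Isobaric: W = P ΔV.
W = (144 kPa)(14.4 − 34 L) = (144)(-19.6) = -2822 J.

W ≈ -2820 J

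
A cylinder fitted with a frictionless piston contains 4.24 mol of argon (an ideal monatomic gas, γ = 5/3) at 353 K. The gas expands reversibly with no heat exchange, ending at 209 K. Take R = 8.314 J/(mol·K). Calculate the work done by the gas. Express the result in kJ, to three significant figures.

Adiabatic ⇒ Q = 0, so W_by = −ΔU = nCᵥ(T₁ − T₂).
Cᵥ = 3R/2 = 12.47 J/(mol·K).
W = (4.24)(12.47)(353 − 209) = 7614 J.

W ≈ 7.61 kJ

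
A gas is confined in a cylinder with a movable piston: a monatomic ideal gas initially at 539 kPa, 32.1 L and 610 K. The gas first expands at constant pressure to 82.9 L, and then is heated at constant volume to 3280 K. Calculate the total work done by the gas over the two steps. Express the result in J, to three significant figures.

W_total ≈ 27400 J

Step 1 (isobaric): W = PΔV = (539 kPa)(82.9 − 32.1 L) = 27381 J.
Step 2 (isochoric): W = 0 (constant volume).
W_total = 27381 + 0 = 27381 J.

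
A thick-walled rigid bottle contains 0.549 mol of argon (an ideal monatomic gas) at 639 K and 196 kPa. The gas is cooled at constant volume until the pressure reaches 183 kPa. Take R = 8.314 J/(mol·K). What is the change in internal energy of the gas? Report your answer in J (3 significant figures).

ΔU ≈ -290 J

Constant volume ⇒ W = 0, so Q = ΔU = nCᵥΔT with Cᵥ = 3R/2 = 12.47 J/(mol·K).
At constant V, T₂/T₁ = P₂/P₁ ⇒ ΔT = T₁(P₂/P₁ − 1) = 639·(183/196 − 1) = -42.38 K.
ΔU = (0.549)(12.47)(-42.38) = -290.2 J.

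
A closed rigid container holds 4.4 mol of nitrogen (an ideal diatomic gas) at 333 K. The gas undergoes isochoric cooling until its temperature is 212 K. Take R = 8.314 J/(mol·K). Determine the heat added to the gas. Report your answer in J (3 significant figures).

Q ≈ -11100 J

Constant volume ⇒ W = 0, so Q = ΔU = nCᵥΔT with Cᵥ = 5R/2 = 20.79 J/(mol·K).
ΔU = (4.4)(20.79)(212 − 333) = -11066 J.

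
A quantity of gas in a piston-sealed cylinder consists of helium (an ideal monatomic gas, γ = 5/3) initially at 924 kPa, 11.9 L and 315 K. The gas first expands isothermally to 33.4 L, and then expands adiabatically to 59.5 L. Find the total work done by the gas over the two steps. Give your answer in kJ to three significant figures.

W_total ≈ 16.6 kJ

Step 1 (isothermal): W = P₁V₁ ln(V₂/V₁) = (10996) ln(33.4/11.9) = 11348 J.
After step 1: P = 329.2 kPa, V = 33.4 L, T = 315 K.
Step 2 (adiabatic): W = (P₁V₁ − P₂V₂)/(γ−1) = (10996 − 7482)/0.667 = 5270 J.
W_total = 11348 + 5270 = 16618 J.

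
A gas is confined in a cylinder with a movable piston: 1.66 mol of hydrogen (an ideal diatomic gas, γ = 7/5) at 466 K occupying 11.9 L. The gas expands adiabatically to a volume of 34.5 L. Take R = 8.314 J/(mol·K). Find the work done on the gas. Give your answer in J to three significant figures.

Adiabatic: TV^(γ−1) = const with γ = 7/5.
T₂ = T₁ (V₁/V₂)^(γ−1) = 466 × (11.9/34.5)^0.4 = 466 × 0.6533 = 304.4 K.
W_by = nCᵥ(T₁ − T₂) = (1.66)(20.79)(466 − 304.4) = 5575 J.
Work on gas = −W_by = -5575 J.

W ≈ -5570 J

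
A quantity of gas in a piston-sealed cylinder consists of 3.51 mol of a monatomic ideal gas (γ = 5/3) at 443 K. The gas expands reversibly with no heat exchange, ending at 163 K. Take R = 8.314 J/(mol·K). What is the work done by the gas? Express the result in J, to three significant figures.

W ≈ 12300 J

Adiabatic ⇒ Q = 0, so W_by = −ΔU = nCᵥ(T₁ − T₂).
Cᵥ = 3R/2 = 12.47 J/(mol·K).
W = (3.51)(12.47)(443 − 163) = 12256 J.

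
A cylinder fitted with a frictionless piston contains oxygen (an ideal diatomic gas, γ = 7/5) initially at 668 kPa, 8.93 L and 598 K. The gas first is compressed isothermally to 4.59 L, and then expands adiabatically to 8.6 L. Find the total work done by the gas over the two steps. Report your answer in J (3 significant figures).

W_total ≈ -658 J

Step 1 (isothermal): W = P₁V₁ ln(V₂/V₁) = (5965) ln(4.59/8.93) = -3970 J.
After step 1: P = 1300 kPa, V = 4.59 L, T = 598 K.
Step 2 (adiabatic): W = (P₁V₁ − P₂V₂)/(γ−1) = (5965 − 4640)/0.4 = 3312 J.
W_total = -3970 + 3312 = -657.9 J.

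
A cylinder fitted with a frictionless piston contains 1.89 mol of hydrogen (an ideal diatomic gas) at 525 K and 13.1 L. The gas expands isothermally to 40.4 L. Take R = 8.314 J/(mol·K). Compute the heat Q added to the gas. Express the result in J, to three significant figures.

Q ≈ 9290 J

Isothermal ⇒ ΔU = 0, so Q = W = nRT ln(V₂/V₁).
Q = (1.89)(8.314)(525) ln(40.4/13.1) = 8250 × 1.126 = 9291 J.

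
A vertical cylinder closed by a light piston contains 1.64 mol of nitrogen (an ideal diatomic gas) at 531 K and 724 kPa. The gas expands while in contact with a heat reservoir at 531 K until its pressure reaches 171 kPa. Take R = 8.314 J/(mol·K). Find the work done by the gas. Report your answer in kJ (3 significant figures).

Isothermal process: W = nRT ln(V₂/V₁) = nRT ln(P₁/P₂).
W = (1.64)(8.314)(531) × ln(724/171)
  = 7240 × ln(4.234) = 7240 × 1.443
W_by_gas = 10448 J.

W ≈ 10.4 kJ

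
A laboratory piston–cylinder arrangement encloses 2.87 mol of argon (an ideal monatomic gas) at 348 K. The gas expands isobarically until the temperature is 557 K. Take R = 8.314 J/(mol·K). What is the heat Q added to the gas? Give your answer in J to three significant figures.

Isobaric: W = nRΔT = (2.87)(8.314)(209) = 4987 J.
ΔU = nCᵥΔT with Cᵥ = 3R/2: ΔU = (2.87)(12.47)(209) = 7480 J.
Q = ΔU + W = 7480 + 4987 = 12467 J.

Q ≈ 12500 J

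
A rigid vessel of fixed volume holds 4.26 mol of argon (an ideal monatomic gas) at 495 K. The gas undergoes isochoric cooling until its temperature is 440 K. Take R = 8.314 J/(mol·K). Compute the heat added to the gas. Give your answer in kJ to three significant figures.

Q ≈ -2.92 kJ

Constant volume ⇒ W = 0, so Q = ΔU = nCᵥΔT with Cᵥ = 3R/2 = 12.47 J/(mol·K).
ΔU = (4.26)(12.47)(440 − 495) = -2922 J.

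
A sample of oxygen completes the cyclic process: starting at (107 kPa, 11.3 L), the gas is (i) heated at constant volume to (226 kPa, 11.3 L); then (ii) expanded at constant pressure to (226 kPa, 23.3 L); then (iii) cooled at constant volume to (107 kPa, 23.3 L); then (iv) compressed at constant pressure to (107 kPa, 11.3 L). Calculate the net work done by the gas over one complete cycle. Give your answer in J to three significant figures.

Constant-volume legs do no work.
W(ii) = (226)(23.3 − 11.3) = 2712 J; W(iv) = (107)(11.3 − 23.3) = -1284 J.
W_net = 2712 − 1284 = 1428 J (the clockwise enclosed area).

W_net ≈ 1430 J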